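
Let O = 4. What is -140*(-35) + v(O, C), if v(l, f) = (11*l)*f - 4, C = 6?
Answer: 5160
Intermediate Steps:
v(l, f) = -4 + 11*f*l (v(l, f) = 11*f*l - 4 = -4 + 11*f*l)
-140*(-35) + v(O, C) = -140*(-35) + (-4 + 11*6*4) = 4900 + (-4 + 264) = 4900 + 260 = 5160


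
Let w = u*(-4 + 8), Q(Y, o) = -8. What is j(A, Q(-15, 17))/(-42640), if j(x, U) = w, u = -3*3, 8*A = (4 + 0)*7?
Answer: 9/10660 ≈ 0.00084428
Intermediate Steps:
A = 7/2 (A = ((4 + 0)*7)/8 = (4*7)/8 = (⅛)*28 = 7/2 ≈ 3.5000)
u = -9
w = -36 (w = -9*(-4 + 8) = -9*4 = -36)
j(x, U) = -36
j(A, Q(-15, 17))/(-42640) = -36/(-42640) = -36*(-1/42640) = 9/10660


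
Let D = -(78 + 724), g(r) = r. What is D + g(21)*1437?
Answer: 29375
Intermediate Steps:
D = -802 (D = -1*802 = -802)
D + g(21)*1437 = -802 + 21*1437 = -802 + 30177 = 29375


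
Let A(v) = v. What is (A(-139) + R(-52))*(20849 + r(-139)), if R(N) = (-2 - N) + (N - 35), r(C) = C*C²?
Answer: 468999520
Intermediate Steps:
r(C) = C³
R(N) = -37 (R(N) = (-2 - N) + (-35 + N) = -37)
(A(-139) + R(-52))*(20849 + r(-139)) = (-139 - 37)*(20849 + (-139)³) = -176*(20849 - 2685619) = -176*(-2664770) = 468999520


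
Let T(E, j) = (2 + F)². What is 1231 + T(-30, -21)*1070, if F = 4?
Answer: 39751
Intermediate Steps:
T(E, j) = 36 (T(E, j) = (2 + 4)² = 6² = 36)
1231 + T(-30, -21)*1070 = 1231 + 36*1070 = 1231 + 38520 = 39751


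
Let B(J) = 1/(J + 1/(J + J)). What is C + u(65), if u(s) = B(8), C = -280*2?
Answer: -72224/129 ≈ -559.88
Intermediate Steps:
C = -560
B(J) = 1/(J + 1/(2*J))
u(s) = 16/129 (u(s) = 2*8/(1 + 2*8²) = 2*8/(1 + 2*64) = 2*8/(1 + 128) = 2*8/129 = 2*8*(1/129) = 16/129)
C + u(65) = -560 + 16/129 = -72224/129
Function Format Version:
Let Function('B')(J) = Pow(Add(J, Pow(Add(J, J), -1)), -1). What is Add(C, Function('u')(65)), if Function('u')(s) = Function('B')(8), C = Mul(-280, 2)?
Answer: Rational(-72224, 129) ≈ -559.88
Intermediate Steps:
C = -560
Function('B')(J) = Pow(Add(J, Mul(Rational(1, 2), Pow(J, -1))), -1) (Function('B')(J) = Pow(Add(J, Pow(Mul(2, J), -1)), -1) = Pow(Add(J, Mul(Rational(1, 2), Pow(J, -1))), -1))
Function('u')(s) = Rational(16, 129) (Function('u')(s) = Mul(2, 8, Pow(Add(1, Mul(2, Pow(8, 2))), -1)) = Mul(2, 8, Pow(Add(1, Mul(2, 64)), -1)) = Mul(2, 8, Pow(Add(1, 128), -1)) = Mul(2, 8, Pow(129, -1)) = Mul(2, 8, Rational(1, 129)) = Rational(16, 129))
Add(C, Function('u')(65)) = Add(-560, Rational(16, 129)) = Rational(-72224, 129)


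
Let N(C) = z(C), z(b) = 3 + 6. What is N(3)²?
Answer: 81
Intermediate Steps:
z(b) = 9
N(C) = 9
N(3)² = 9² = 81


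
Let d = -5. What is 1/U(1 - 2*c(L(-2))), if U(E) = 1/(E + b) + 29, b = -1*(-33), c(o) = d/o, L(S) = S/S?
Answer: 44/1277 ≈ 0.034456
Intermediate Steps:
L(S) = 1
c(o) = -5/o
b = 33
U(E) = 29 + 1/(33 + E) (U(E) = 1/(E + 33) + 29 = 1/(33 + E) + 29 = 29 + 1/(33 + E))
1/U(1 - 2*c(L(-2))) = 1/((958 + 29*(1 - (-10)/1))/(33 + (1 - (-10)/1))) = 1/((958 + 29*(1 - (-10)))/(33 + (1 - (-10)))) = 1/((958 + 29*(1 - 2*(-5)))/(33 + (1 - 2*(-5)))) = 1/((958 + 29*(1 + 10))/(33 + (1 + 10))) = 1/((958 + 29*11)/(33 + 11)) = 1/((958 + 319)/44) = 1/((1/44)*1277) = 1/(1277/44) = 44/1277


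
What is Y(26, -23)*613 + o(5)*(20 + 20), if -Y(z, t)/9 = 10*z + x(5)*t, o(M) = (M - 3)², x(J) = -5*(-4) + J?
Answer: 1738015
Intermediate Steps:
x(J) = 20 + J
o(M) = (-3 + M)²
Y(z, t) = -225*t - 90*z (Y(z, t) = -9*(10*z + (20 + 5)*t) = -9*(10*z + 25*t) = -225*t - 90*z)
Y(26, -23)*613 + o(5)*(20 + 20) = (-225*(-23) - 90*26)*613 + (-3 + 5)²*(20 + 20) = (5175 - 2340)*613 + 2²*40 = 2835*613 + 4*40 = 1737855 + 160 = 1738015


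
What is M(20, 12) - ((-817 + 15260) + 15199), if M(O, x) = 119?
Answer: -29523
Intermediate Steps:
M(20, 12) - ((-817 + 15260) + 15199) = 119 - ((-817 + 15260) + 15199) = 119 - (14443 + 15199) = 119 - 1*29642 = 119 - 29642 = -29523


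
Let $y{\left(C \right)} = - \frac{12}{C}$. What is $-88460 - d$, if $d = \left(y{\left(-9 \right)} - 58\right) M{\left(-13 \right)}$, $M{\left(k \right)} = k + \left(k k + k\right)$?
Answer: $- \frac{241070}{3} \approx -80357.0$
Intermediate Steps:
$M{\left(k \right)} = k^{2} + 2 k$ ($M{\left(k \right)} = k + \left(k^{2} + k\right) = k + \left(k + k^{2}\right) = k^{2} + 2 k$)
$d = - \frac{24310}{3}$ ($d = \left(- \frac{12}{-9} - 58\right) \left(- 13 \left(2 - 13\right)\right) = \left(\left(-12\right) \left(- \frac{1}{9}\right) - 58\right) \left(\left(-13\right) \left(-11\right)\right) = \left(\frac{4}{3} - 58\right) 143 = \left(- \frac{170}{3}\right) 143 = - \frac{24310}{3} \approx -8103.3$)
$-88460 - d = -88460 - - \frac{24310}{3} = -88460 + \frac{24310}{3} = - \frac{241070}{3}$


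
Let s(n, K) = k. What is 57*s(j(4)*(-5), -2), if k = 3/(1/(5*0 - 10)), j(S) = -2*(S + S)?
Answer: -1710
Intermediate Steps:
j(S) = -4*S
k = -30 (k = 3/(1/(0 - 10)) = 3/(1/(-10)) = 3/(-⅒) = 3*(-10) = -30)
s(n, K) = -30
57*s(j(4)*(-5), -2) = 57*(-30) = -1710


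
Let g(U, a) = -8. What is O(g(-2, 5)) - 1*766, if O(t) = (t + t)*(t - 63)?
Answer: 370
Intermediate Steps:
O(t) = 2*t*(-63 + t) (O(t) = (2*t)*(-63 + t) = 2*t*(-63 + t))
O(g(-2, 5)) - 1*766 = 2*(-8)*(-63 - 8) - 1*766 = 2*(-8)*(-71) - 766 = 1136 - 766 = 370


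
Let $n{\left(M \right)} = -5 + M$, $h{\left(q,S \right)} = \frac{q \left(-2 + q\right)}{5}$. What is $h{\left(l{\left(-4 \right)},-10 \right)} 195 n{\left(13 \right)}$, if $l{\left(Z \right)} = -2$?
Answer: $2496$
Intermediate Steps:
$h{\left(q,S \right)} = \frac{q \left(-2 + q\right)}{5}$ ($h{\left(q,S \right)} = q \left(-2 + q\right) \frac{1}{5} = \frac{q \left(-2 + q\right)}{5}$)
$h{\left(l{\left(-4 \right)},-10 \right)} 195 n{\left(13 \right)} = \frac{1}{5} \left(-2\right) \left(-2 - 2\right) 195 \left(-5 + 13\right) = \frac{1}{5} \left(-2\right) \left(-4\right) 195 \cdot 8 = \frac{8}{5} \cdot 195 \cdot 8 = 312 \cdot 8 = 2496$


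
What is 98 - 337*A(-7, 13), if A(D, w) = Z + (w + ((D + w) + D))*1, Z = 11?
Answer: -7653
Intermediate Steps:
A(D, w) = 11 + 2*D + 2*w (A(D, w) = 11 + (w + ((D + w) + D))*1 = 11 + (w + (w + 2*D))*1 = 11 + (2*D + 2*w)*1 = 11 + (2*D + 2*w) = 11 + 2*D + 2*w)
98 - 337*A(-7, 13) = 98 - 337*(11 + 2*(-7) + 2*13) = 98 - 337*(11 - 14 + 26) = 98 - 337*23 = 98 - 7751 = -7653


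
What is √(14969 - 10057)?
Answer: 4*√307 ≈ 70.086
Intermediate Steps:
√(14969 - 10057) = √4912 = 4*√307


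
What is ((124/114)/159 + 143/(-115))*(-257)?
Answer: 331241903/1042245 ≈ 317.82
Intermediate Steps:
((124/114)/159 + 143/(-115))*(-257) = ((124*(1/114))*(1/159) + 143*(-1/115))*(-257) = ((62/57)*(1/159) - 143/115)*(-257) = (62/9063 - 143/115)*(-257) = -1288879/1042245*(-257) = 331241903/1042245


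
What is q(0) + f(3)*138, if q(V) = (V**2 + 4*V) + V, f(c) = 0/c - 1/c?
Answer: -46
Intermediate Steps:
f(c) = -1/c (f(c) = 0 - 1/c = -1/c)
q(V) = V**2 + 5*V
q(0) + f(3)*138 = 0*(5 + 0) - 1/3*138 = 0*5 - 1*1/3*138 = 0 - 1/3*138 = 0 - 46 = -46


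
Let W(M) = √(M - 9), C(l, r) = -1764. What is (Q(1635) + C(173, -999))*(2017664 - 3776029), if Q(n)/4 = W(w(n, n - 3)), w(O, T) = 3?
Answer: 3101755860 - 7033460*I*√6 ≈ 3.1018e+9 - 1.7228e+7*I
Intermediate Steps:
W(M) = √(-9 + M)
Q(n) = 4*I*√6 (Q(n) = 4*√(-9 + 3) = 4*√(-6) = 4*(I*√6) = 4*I*√6)
(Q(1635) + C(173, -999))*(2017664 - 3776029) = (4*I*√6 - 1764)*(2017664 - 3776029) = (-1764 + 4*I*√6)*(-1758365) = 3101755860 - 7033460*I*√6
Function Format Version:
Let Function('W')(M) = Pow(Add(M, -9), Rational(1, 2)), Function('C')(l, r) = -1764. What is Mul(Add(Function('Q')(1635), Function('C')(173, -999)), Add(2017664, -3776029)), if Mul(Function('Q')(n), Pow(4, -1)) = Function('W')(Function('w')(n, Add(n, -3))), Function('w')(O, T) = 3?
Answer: Add(3101755860, Mul(-7033460, I, Pow(6, Rational(1, 2)))) ≈ Add(3.1018e+9, Mul(-1.7228e+7, I))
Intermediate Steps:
Function('W')(M) = Pow(Add(-9, M), Rational(1, 2))
Function('Q')(n) = Mul(4, I, Pow(6, Rational(1, 2))) (Function('Q')(n) = Mul(4, Pow(Add(-9, 3), Rational(1, 2))) = Mul(4, Pow(-6, Rational(1, 2))) = Mul(4, Mul(I, Pow(6, Rational(1, 2)))) = Mul(4, I, Pow(6, Rational(1, 2))))
Mul(Add(Function('Q')(1635), Function('C')(173, -999)), Add(2017664, -3776029)) = Mul(Add(Mul(4, I, Pow(6, Rational(1, 2))), -1764), Add(2017664, -3776029)) = Mul(Add(-1764, Mul(4, I, Pow(6, Rational(1, 2)))), -1758365) = Add(3101755860, Mul(-7033460, I, Pow(6, Rational(1, 2))))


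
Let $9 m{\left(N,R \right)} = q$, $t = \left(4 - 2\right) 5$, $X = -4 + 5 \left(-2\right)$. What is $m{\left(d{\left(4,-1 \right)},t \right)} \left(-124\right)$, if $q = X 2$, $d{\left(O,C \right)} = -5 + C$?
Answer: $\frac{3472}{9} \approx 385.78$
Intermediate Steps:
$X = -14$ ($X = -4 - 10 = -14$)
$t = 10$ ($t = \left(4 - 2\right) 5 = 2 \cdot 5 = 10$)
$q = -28$ ($q = \left(-14\right) 2 = -28$)
$m{\left(N,R \right)} = - \frac{28}{9}$ ($m{\left(N,R \right)} = \frac{1}{9} \left(-28\right) = - \frac{28}{9}$)
$m{\left(d{\left(4,-1 \right)},t \right)} \left(-124\right) = \left(- \frac{28}{9}\right) \left(-124\right) = \frac{3472}{9}$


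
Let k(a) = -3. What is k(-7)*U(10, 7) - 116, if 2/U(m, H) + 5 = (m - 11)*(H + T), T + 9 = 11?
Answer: -809/7 ≈ -115.57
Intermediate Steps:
T = 2 (T = -9 + 11 = 2)
U(m, H) = 2/(-5 + (-11 + m)*(2 + H)) (U(m, H) = 2/(-5 + (m - 11)*(H + 2)) = 2/(-5 + (-11 + m)*(2 + H)))
k(-7)*U(10, 7) - 116 = -6/(-27 - 11*7 + 2*10 + 7*10) - 116 = -6/(-27 - 77 + 20 + 70) - 116 = -6/(-14) - 116 = -6*(-1)/14 - 116 = -3*(-⅐) - 116 = 3/7 - 116 = -809/7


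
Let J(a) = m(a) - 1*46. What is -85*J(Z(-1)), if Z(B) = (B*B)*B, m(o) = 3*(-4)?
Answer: 4930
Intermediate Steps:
m(o) = -12
Z(B) = B³ (Z(B) = B²*B = B³)
J(a) = -58 (J(a) = -12 - 1*46 = -12 - 46 = -58)
-85*J(Z(-1)) = -85*(-58) = 4930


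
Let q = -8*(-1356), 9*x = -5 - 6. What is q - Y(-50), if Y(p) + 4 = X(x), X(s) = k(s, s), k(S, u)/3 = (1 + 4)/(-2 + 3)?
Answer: 10837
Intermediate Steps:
k(S, u) = 15 (k(S, u) = 3*((1 + 4)/(-2 + 3)) = 3*(5/1) = 3*(5*1) = 3*5 = 15)
x = -11/9 (x = (-5 - 6)/9 = (⅑)*(-11) = -11/9 ≈ -1.2222)
X(s) = 15
Y(p) = 11 (Y(p) = -4 + 15 = 11)
q = 10848
q - Y(-50) = 10848 - 1*11 = 10848 - 11 = 10837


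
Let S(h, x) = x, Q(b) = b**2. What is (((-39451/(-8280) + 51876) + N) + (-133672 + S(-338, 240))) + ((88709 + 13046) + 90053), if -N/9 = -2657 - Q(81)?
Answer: 1599851371/8280 ≈ 1.9322e+5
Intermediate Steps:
N = 82962 (N = -9*(-2657 - 1*81**2) = -9*(-2657 - 1*6561) = -9*(-2657 - 6561) = -9*(-9218) = 82962)
(((-39451/(-8280) + 51876) + N) + (-133672 + S(-338, 240))) + ((88709 + 13046) + 90053) = (((-39451/(-8280) + 51876) + 82962) + (-133672 + 240)) + ((88709 + 13046) + 90053) = (((-39451*(-1/8280) + 51876) + 82962) - 133432) + (101755 + 90053) = (((39451/8280 + 51876) + 82962) - 133432) + 191808 = ((429572731/8280 + 82962) - 133432) + 191808 = (1116498091/8280 - 133432) + 191808 = 11681131/8280 + 191808 = 1599851371/8280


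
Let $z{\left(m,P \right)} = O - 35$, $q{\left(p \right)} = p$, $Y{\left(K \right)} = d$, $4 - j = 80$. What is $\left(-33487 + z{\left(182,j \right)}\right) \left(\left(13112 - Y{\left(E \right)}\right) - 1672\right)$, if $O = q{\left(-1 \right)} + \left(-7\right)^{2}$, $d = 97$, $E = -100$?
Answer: $-379695582$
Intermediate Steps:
$j = -76$ ($j = 4 - 80 = -76$)
$Y{\left(K \right)} = 97$
$O = 48$ ($O = -1 + \left(-7\right)^{2} = -1 + 49 = 48$)
$z{\left(m,P \right)} = 13$ ($z{\left(m,P \right)} = 48 - 35 = 13$)
$\left(-33487 + z{\left(182,j \right)}\right) \left(\left(13112 - Y{\left(E \right)}\right) - 1672\right) = \left(-33487 + 13\right) \left(\left(13112 - 97\right) - 1672\right) = - 33474 \left(\left(13112 - 97\right) - 1672\right) = - 33474 \left(13015 - 1672\right) = \left(-33474\right) 11343 = -379695582$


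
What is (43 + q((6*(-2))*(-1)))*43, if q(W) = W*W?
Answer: 8041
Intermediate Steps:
q(W) = W²
(43 + q((6*(-2))*(-1)))*43 = (43 + ((6*(-2))*(-1))²)*43 = (43 + (-12*(-1))²)*43 = (43 + 12²)*43 = (43 + 144)*43 = 187*43 = 8041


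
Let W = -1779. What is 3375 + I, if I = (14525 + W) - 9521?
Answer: 6600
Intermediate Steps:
I = 3225 (I = (14525 - 1779) - 9521 = 12746 - 9521 = 3225)
3375 + I = 3375 + 3225 = 6600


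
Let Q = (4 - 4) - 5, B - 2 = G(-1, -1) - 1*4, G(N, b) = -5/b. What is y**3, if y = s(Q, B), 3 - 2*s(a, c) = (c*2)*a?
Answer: 35937/8 ≈ 4492.1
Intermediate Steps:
B = 3 (B = 2 + (-5/(-1) - 1*4) = 2 + (-5*(-1) - 4) = 2 + (5 - 4) = 2 + 1 = 3)
Q = -5 (Q = 0 - 5 = -5)
s(a, c) = 3/2 - a*c (s(a, c) = 3/2 - c*2*a/2 = 3/2 - 2*c*a/2 = 3/2 - a*c)
y = 33/2 (y = 3/2 - 1*(-5)*3 = 3/2 + 15 = 33/2 ≈ 16.500)
y**3 = (33/2)**3 = 35937/8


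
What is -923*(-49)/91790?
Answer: 45227/91790 ≈ 0.49272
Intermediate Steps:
-923*(-49)/91790 = 45227*(1/91790) = 45227/91790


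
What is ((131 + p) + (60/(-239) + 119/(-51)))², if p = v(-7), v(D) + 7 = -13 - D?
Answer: 6848059009/514089 ≈ 13321.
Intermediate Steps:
v(D) = -20 - D (v(D) = -7 + (-13 - D) = -20 - D)
p = -13 (p = -20 - 1*(-7) = -20 + 7 = -13)
((131 + p) + (60/(-239) + 119/(-51)))² = ((131 - 13) + (60/(-239) + 119/(-51)))² = (118 + (60*(-1/239) + 119*(-1/51)))² = (118 + (-60/239 - 7/3))² = (118 - 1853/717)² = (82753/717)² = 6848059009/514089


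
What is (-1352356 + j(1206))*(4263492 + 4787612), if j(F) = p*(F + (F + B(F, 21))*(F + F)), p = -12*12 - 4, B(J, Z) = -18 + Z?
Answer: -3920167352170112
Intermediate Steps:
p = -148 (p = -144 - 4 = -148)
j(F) = -148*F - 296*F*(3 + F) (j(F) = -148*(F + (F + (-18 + 21))*(F + F)) = -148*(F + (F + 3)*(2*F)) = -148*(F + (3 + F)*(2*F)) = -148*(F + 2*F*(3 + F)) = -148*F - 296*F*(3 + F))
(-1352356 + j(1206))*(4263492 + 4787612) = (-1352356 - 148*1206*(7 + 2*1206))*(4263492 + 4787612) = (-1352356 - 148*1206*(7 + 2412))*9051104 = (-1352356 - 148*1206*2419)*9051104 = (-1352356 - 431762472)*9051104 = -433114828*9051104 = -3920167352170112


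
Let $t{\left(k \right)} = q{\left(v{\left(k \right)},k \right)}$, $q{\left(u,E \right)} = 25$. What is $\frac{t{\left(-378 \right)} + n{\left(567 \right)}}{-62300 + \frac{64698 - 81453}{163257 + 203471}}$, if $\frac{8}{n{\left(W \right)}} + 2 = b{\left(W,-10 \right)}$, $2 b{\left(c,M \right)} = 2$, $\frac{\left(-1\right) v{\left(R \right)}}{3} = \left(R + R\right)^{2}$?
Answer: $- \frac{6234376}{22847171155} \approx -0.00027287$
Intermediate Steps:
$v{\left(R \right)} = - 12 R^{2}$ ($v{\left(R \right)} = - 3 \left(R + R\right)^{2} = - 3 \left(2 R\right)^{2} = - 3 \cdot 4 R^{2} = - 12 R^{2}$)
$b{\left(c,M \right)} = 1$ ($b{\left(c,M \right)} = \frac{1}{2} \cdot 2 = 1$)
$n{\left(W \right)} = -8$ ($n{\left(W \right)} = \frac{8}{-2 + 1} = \frac{8}{-1} = 8 \left(-1\right) = -8$)
$t{\left(k \right)} = 25$
$\frac{t{\left(-378 \right)} + n{\left(567 \right)}}{-62300 + \frac{64698 - 81453}{163257 + 203471}} = \frac{25 - 8}{-62300 + \frac{64698 - 81453}{163257 + 203471}} = \frac{17}{-62300 - \frac{16755}{366728}} = \frac{17}{- \frac{22847171155}{366728}} = 17 \left(- \frac{366728}{22847171155}\right) = - \frac{6234376}{22847171155}$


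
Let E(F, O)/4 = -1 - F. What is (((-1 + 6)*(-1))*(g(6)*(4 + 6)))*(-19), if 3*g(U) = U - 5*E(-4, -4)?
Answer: -17100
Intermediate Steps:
E(F, O) = -4 - 4*F (E(F, O) = 4*(-1 - F) = -4 - 4*F)
g(U) = -20 + U/3 (g(U) = (U - 5*(-4 - 4*(-4)))/3 = (U - 5*(-4 + 16))/3 = (U - 5*12)/3 = (U - 60)/3 = (-60 + U)/3 = -20 + U/3)
(((-1 + 6)*(-1))*(g(6)*(4 + 6)))*(-19) = (((-1 + 6)*(-1))*((-20 + (1/3)*6)*(4 + 6)))*(-19) = ((5*(-1))*((-20 + 2)*10))*(-19) = -(-90)*10*(-19) = -5*(-180)*(-19) = 900*(-19) = -17100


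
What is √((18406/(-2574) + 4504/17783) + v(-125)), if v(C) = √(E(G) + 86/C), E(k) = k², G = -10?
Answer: √(-10035846294341725 + 58200222014649*√62070)/38144535 ≈ 1.7516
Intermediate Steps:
v(C) = √(100 + 86/C) (v(C) = √((-10)² + 86/C) = √(100 + 86/C))
√((18406/(-2574) + 4504/17783) + v(-125)) = √((18406/(-2574) + 4504/17783) + √(100 + 86/(-125))) = √((18406*(-1/2574) + 4504*(1/17783)) + √(100 + 86*(-1/125))) = √((-9203/1287 + 4504/17783) + √(100 - 86/125)) = √(-157860301/22886721 + √(12414/125)) = √(-157860301/22886721 + √62070/25)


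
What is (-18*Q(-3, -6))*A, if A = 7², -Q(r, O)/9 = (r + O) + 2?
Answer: -55566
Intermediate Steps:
Q(r, O) = -18 - 9*O - 9*r (Q(r, O) = -9*((r + O) + 2) = -9*((O + r) + 2) = -9*(2 + O + r) = -18 - 9*O - 9*r)
A = 49
(-18*Q(-3, -6))*A = -18*(-18 - 9*(-6) - 9*(-3))*49 = -18*(-18 + 54 + 27)*49 = -18*63*49 = -1134*49 = -55566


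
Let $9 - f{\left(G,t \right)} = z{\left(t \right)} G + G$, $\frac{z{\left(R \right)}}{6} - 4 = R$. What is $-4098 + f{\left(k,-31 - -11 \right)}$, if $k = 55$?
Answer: $1136$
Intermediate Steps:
$z{\left(R \right)} = 24 + 6 R$
$f{\left(G,t \right)} = 9 - G - G \left(24 + 6 t\right)$ ($f{\left(G,t \right)} = 9 - \left(\left(24 + 6 t\right) G + G\right) = 9 - \left(G \left(24 + 6 t\right) + G\right) = 9 - \left(G + G \left(24 + 6 t\right)\right) = 9 - G - G \left(24 + 6 t\right)$)
$-4098 + f{\left(k,-31 - -11 \right)} = -4098 - \left(46 + 330 \left(4 - 20\right)\right) = -4098 - \left(46 - 5280\right) = -4098 + \left(9 - 55 + 5280\right) = -4098 + 5234 = 1136$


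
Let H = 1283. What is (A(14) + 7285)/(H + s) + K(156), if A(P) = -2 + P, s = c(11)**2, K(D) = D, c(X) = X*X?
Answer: 2491441/15924 ≈ 156.46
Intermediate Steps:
c(X) = X**2
s = 14641 (s = (11**2)**2 = 121**2 = 14641)
(A(14) + 7285)/(H + s) + K(156) = ((-2 + 14) + 7285)/(1283 + 14641) + 156 = (12 + 7285)/15924 + 156 = 7297*(1/15924) + 156 = 7297/15924 + 156 = 2491441/15924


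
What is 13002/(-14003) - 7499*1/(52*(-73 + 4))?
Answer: 5305211/4567524 ≈ 1.1615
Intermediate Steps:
13002/(-14003) - 7499*1/(52*(-73 + 4)) = 13002*(-1/14003) - 7499/(52*(-69)) = -1182/1273 - 7499/(-3588) = -1182/1273 - 7499*(-1/3588) = -1182/1273 + 7499/3588 = 5305211/4567524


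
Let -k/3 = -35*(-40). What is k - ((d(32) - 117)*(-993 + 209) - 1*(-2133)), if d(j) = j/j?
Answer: -97277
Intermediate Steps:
d(j) = 1
k = -4200 (k = -(-105)*(-40) = -3*1400 = -4200)
k - ((d(32) - 117)*(-993 + 209) - 1*(-2133)) = -4200 - ((1 - 117)*(-993 + 209) - 1*(-2133)) = -4200 - (-116*(-784) + 2133) = -4200 - (90944 + 2133) = -4200 - 1*93077 = -4200 - 93077 = -97277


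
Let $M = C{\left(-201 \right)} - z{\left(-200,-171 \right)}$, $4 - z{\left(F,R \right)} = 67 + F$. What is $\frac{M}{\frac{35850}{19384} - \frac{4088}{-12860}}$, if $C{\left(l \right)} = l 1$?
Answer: $- \frac{10532005640}{67534099} \approx -155.95$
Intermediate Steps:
$C{\left(l \right)} = l$
$z{\left(F,R \right)} = -63 - F$ ($z{\left(F,R \right)} = 4 - \left(67 + F\right) = -63 - F$)
$M = -338$ ($M = -201 - \left(-63 - -200\right) = -201 - \left(-63 + 200\right) = -201 - 137 = -338$)
$\frac{M}{\frac{35850}{19384} - \frac{4088}{-12860}} = - \frac{338}{\frac{35850}{19384} - \frac{4088}{-12860}} = - \frac{338}{35850 \cdot \frac{1}{19384} - - \frac{1022}{3215}} = - \frac{338}{\frac{17925}{9692} + \frac{1022}{3215}} = - \frac{338}{\frac{67534099}{31159780}} = \left(-338\right) \frac{31159780}{67534099} = - \frac{10532005640}{67534099}$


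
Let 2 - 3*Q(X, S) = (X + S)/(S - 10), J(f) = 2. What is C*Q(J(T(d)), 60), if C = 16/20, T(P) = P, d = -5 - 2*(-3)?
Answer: 76/375 ≈ 0.20267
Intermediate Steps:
d = 1 (d = -5 + 6 = 1)
C = 4/5 (C = 16*(1/20) = 4/5 ≈ 0.80000)
Q(X, S) = 2/3 - (S + X)/(3*(-10 + S)) (Q(X, S) = 2/3 - (X + S)/(3*(S - 10)) = 2/3 - (S + X)/(3*(-10 + S)))
C*Q(J(T(d)), 60) = 4*((-20 + 60 - 1*2)/(3*(-10 + 60)))/5 = 4*((1/3)*(-20 + 60 - 2)/50)/5 = 4*((1/3)*(1/50)*38)/5 = (4/5)*(19/75) = 76/375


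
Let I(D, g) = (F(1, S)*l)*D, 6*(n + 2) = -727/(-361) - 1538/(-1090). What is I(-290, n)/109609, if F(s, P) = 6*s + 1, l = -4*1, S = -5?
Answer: 8120/109609 ≈ 0.074082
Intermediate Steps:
l = -4
F(s, P) = 1 + 6*s
n = -281186/196745 (n = -2 + (-727/(-361) - 1538/(-1090))/6 = -2 + (-727*(-1/361) - 1538*(-1/1090))/6 = -2 + (727/361 + 769/545)/6 = -2 + (⅙)*(673824/196745) = -2 + 112304/196745 = -281186/196745 ≈ -1.4292)
I(D, g) = -28*D (I(D, g) = ((1 + 6*1)*(-4))*D = ((1 + 6)*(-4))*D = (7*(-4))*D = -28*D)
I(-290, n)/109609 = -28*(-290)/109609 = 8120*(1/109609) = 8120/109609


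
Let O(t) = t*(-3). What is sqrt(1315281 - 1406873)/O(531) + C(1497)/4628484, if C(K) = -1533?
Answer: -73/220404 - 214*I*sqrt(2)/1593 ≈ -0.00033121 - 0.18998*I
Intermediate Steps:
O(t) = -3*t
sqrt(1315281 - 1406873)/O(531) + C(1497)/4628484 = sqrt(1315281 - 1406873)/((-3*531)) - 1533/4628484 = sqrt(-91592)/(-1593) - 1533*1/4628484 = (214*I*sqrt(2))*(-1/1593) - 73/220404 = -214*I*sqrt(2)/1593 - 73/220404 = -73/220404 - 214*I*sqrt(2)/1593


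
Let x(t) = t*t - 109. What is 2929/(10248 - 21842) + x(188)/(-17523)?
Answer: -1548281/684046 ≈ -2.2634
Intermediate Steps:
x(t) = -109 + t**2 (x(t) = t**2 - 109 = -109 + t**2)
2929/(10248 - 21842) + x(188)/(-17523) = 2929/(10248 - 21842) + (-109 + 188**2)/(-17523) = 2929/(-11594) + (-109 + 35344)*(-1/17523) = 2929*(-1/11594) + 35235*(-1/17523) = -2929/11594 - 1305/649 = -1548281/684046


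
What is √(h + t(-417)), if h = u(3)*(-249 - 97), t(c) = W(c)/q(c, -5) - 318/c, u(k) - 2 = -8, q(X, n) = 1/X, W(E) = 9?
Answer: I*√32386583/139 ≈ 40.942*I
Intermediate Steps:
u(k) = -6 (u(k) = 2 - 8 = -6)
t(c) = -318/c + 9*c (t(c) = 9/(1/c) - 318/c = 9*c - 318/c = -318/c + 9*c)
h = 2076 (h = -6*(-249 - 97) = -6*(-346) = 2076)
√(h + t(-417)) = √(2076 + (-318/(-417) + 9*(-417))) = √(2076 + (-318*(-1/417) - 3753)) = √(2076 + (106/139 - 3753)) = √(2076 - 521561/139) = √(-232997/139) = I*√32386583/139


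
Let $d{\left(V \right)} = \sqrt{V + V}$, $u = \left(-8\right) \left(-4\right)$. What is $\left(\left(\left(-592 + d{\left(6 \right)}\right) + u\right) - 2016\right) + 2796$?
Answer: $220 + 2 \sqrt{3} \approx 223.46$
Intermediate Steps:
$u = 32$
$d{\left(V \right)} = \sqrt{2} \sqrt{V}$ ($d{\left(V \right)} = \sqrt{2 V} = \sqrt{2} \sqrt{V}$)
$\left(\left(\left(-592 + d{\left(6 \right)}\right) + u\right) - 2016\right) + 2796 = \left(\left(\left(-592 + \sqrt{2} \sqrt{6}\right) + 32\right) - 2016\right) + 2796 = \left(\left(\left(-592 + 2 \sqrt{3}\right) + 32\right) - 2016\right) + 2796 = \left(\left(-560 + 2 \sqrt{3}\right) - 2016\right) + 2796 = \left(-2576 + 2 \sqrt{3}\right) + 2796 = 220 + 2 \sqrt{3}$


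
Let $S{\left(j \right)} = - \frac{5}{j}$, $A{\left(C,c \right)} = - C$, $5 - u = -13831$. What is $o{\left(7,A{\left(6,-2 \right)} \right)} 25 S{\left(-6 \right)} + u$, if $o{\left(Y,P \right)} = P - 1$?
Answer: $\frac{82141}{6} \approx 13690.0$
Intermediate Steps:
$u = 13836$ ($u = 5 - -13831 = 5 + 13831 = 13836$)
$o{\left(Y,P \right)} = -1 + P$ ($o{\left(Y,P \right)} = P - 1 = -1 + P$)
$o{\left(7,A{\left(6,-2 \right)} \right)} 25 S{\left(-6 \right)} + u = \left(-1 - 6\right) 25 \left(- \frac{5}{-6}\right) + 13836 = \left(-1 - 6\right) 25 \left(\left(-5\right) \left(- \frac{1}{6}\right)\right) + 13836 = \left(-7\right) 25 \cdot \frac{5}{6} + 13836 = \left(-175\right) \frac{5}{6} + 13836 = - \frac{875}{6} + 13836 = \frac{82141}{6}$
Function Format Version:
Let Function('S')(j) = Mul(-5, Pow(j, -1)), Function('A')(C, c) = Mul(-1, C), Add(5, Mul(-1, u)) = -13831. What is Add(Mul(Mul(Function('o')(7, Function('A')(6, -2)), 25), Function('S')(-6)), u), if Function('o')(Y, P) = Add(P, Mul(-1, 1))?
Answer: Rational(82141, 6) ≈ 13690.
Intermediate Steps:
u = 13836 (u = Add(5, Mul(-1, -13831)) = Add(5, 13831) = 13836)
Function('o')(Y, P) = Add(-1, P) (Function('o')(Y, P) = Add(P, -1) = Add(-1, P))
Add(Mul(Mul(Function('o')(7, Function('A')(6, -2)), 25), Function('S')(-6)), u) = Add(Mul(Mul(Add(-1, Mul(-1, 6)), 25), Mul(-5, Pow(-6, -1))), 13836) = Add(Mul(Mul(Add(-1, -6), 25), Mul(-5, Rational(-1, 6))), 13836) = Add(Mul(Mul(-7, 25), Rational(5, 6)), 13836) = Add(Mul(-175, Rational(5, 6)), 13836) = Add(Rational(-875, 6), 13836) = Rational(82141, 6)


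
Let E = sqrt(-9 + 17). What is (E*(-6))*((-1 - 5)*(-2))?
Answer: -144*sqrt(2) ≈ -203.65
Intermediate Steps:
E = 2*sqrt(2) (E = sqrt(8) = 2*sqrt(2) ≈ 2.8284)
(E*(-6))*((-1 - 5)*(-2)) = ((2*sqrt(2))*(-6))*((-1 - 5)*(-2)) = (-12*sqrt(2))*(-6*(-2)) = -12*sqrt(2)*12 = -144*sqrt(2)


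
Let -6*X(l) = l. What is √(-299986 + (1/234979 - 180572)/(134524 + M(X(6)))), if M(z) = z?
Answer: I*√33305166675518568968694637/10536693339 ≈ 547.71*I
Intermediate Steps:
X(l) = -l/6
√(-299986 + (1/234979 - 180572)/(134524 + M(X(6)))) = √(-299986 + (1/234979 - 180572)/(134524 - ⅙*6)) = √(-299986 + (1/234979 - 180572)/(134524 - 1)) = √(-299986 - 42430627987/234979/134523) = √(-299986 - 42430627987/234979*1/134523) = √(-299986 - 42430627987/31610080017) = √(-9482623894607749/31610080017) = I*√33305166675518568968694637/10536693339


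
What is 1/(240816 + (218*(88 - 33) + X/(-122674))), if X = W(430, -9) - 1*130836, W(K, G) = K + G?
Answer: 122674/31012853659 ≈ 3.9556e-6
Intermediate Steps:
W(K, G) = G + K
X = -130415 (X = (-9 + 430) - 1*130836 = 421 - 130836 = -130415)
1/(240816 + (218*(88 - 33) + X/(-122674))) = 1/(240816 + (218*(88 - 33) - 130415/(-122674))) = 1/(240816 + (218*55 - 130415*(-1/122674))) = 1/(240816 + (11990 + 130415/122674)) = 1/(240816 + 1470991675/122674) = 1/(31012853659/122674) = 122674/31012853659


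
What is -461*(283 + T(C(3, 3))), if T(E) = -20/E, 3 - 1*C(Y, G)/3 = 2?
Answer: -382169/3 ≈ -1.2739e+5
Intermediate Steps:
C(Y, G) = 3 (C(Y, G) = 9 - 3*2 = 9 - 6 = 3)
-461*(283 + T(C(3, 3))) = -461*(283 - 20/3) = -461*829/3 = -382169/3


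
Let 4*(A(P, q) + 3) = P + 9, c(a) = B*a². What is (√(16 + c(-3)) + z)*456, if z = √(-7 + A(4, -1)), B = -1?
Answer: 456*√7 + 684*I*√3 ≈ 1206.5 + 1184.7*I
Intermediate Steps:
c(a) = -a²
A(P, q) = -¾ + P/4 (A(P, q) = -3 + (P + 9)/4 = -3 + (9 + P)/4 = -3 + (9/4 + P/4) = -¾ + P/4)
z = 3*I*√3/2 (z = √(-7 + (-¾ + (¼)*4)) = √(-7 + (-¾ + 1)) = √(-7 + ¼) = √(-27/4) = 3*I*√3/2 ≈ 2.5981*I)
(√(16 + c(-3)) + z)*456 = (√(16 - 1*(-3)²) + 3*I*√3/2)*456 = (√(16 - 1*9) + 3*I*√3/2)*456 = (√(16 - 9) + 3*I*√3/2)*456 = (√7 + 3*I*√3/2)*456 = 456*√7 + 684*I*√3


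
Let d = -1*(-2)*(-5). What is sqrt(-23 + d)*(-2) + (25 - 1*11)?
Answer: 14 - 2*I*sqrt(33) ≈ 14.0 - 11.489*I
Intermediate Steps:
d = -10 (d = 2*(-5) = -10)
sqrt(-23 + d)*(-2) + (25 - 1*11) = sqrt(-23 - 10)*(-2) + (25 - 1*11) = sqrt(-33)*(-2) + (25 - 11) = (I*sqrt(33))*(-2) + 14 = -2*I*sqrt(33) + 14 = 14 - 2*I*sqrt(33)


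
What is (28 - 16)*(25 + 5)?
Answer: 360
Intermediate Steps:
(28 - 16)*(25 + 5) = 12*30 = 360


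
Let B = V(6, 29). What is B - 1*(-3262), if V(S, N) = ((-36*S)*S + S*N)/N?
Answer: 93476/29 ≈ 3223.3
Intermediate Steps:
V(S, N) = (-36*S**2 + N*S)/N
B = -1122/29 (B = 6*(29 - 36*6)/29 = 6*(1/29)*(29 - 216) = 6*(1/29)*(-187) = -1122/29 ≈ -38.690)
B - 1*(-3262) = -1122/29 - 1*(-3262) = -1122/29 + 3262 = 93476/29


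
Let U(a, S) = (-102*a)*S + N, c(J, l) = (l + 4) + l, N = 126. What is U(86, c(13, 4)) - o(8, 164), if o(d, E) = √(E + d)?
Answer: -105138 - 2*√43 ≈ -1.0515e+5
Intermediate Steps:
c(J, l) = 4 + 2*l (c(J, l) = (4 + l) + l = 4 + 2*l)
U(a, S) = 126 - 102*S*a (U(a, S) = (-102*a)*S + 126 = -102*S*a + 126 = 126 - 102*S*a)
U(86, c(13, 4)) - o(8, 164) = (126 - 102*(4 + 2*4)*86) - √(164 + 8) = (126 - 102*(4 + 8)*86) - √172 = (126 - 102*12*86) - 2*√43 = (126 - 105264) - 2*√43 = -105138 - 2*√43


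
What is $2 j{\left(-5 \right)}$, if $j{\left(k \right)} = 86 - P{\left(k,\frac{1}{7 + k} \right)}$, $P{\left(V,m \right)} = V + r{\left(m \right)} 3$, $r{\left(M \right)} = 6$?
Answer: $146$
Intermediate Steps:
$P{\left(V,m \right)} = 18 + V$ ($P{\left(V,m \right)} = V + 6 \cdot 3 = V + 18 = 18 + V$)
$j{\left(k \right)} = 68 - k$ ($j{\left(k \right)} = 86 - \left(18 + k\right) = 68 - k$)
$2 j{\left(-5 \right)} = 2 \left(68 - -5\right) = 2 \left(68 + 5\right) = 2 \cdot 73 = 146$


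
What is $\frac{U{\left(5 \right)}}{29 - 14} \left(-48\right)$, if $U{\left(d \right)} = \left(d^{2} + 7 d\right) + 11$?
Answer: $- \frac{1136}{5} \approx -227.2$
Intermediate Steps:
$U{\left(d \right)} = 11 + d^{2} + 7 d$
$\frac{U{\left(5 \right)}}{29 - 14} \left(-48\right) = \frac{11 + 5^{2} + 7 \cdot 5}{29 - 14} \left(-48\right) = \frac{11 + 25 + 35}{15} \left(-48\right) = \frac{1}{15} \cdot 71 \left(-48\right) = \frac{71}{15} \left(-48\right) = - \frac{1136}{5}$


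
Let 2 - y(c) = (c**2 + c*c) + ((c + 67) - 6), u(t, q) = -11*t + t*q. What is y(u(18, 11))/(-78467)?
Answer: 59/78467 ≈ 0.00075191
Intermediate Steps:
u(t, q) = -11*t + q*t
y(c) = -59 - c - 2*c**2 (y(c) = 2 - ((c**2 + c*c) + ((c + 67) - 6)) = 2 - ((c**2 + c**2) + ((67 + c) - 6)) = 2 - (2*c**2 + (61 + c)) = 2 - (61 + c + 2*c**2) = 2 + (-61 - c - 2*c**2) = -59 - c - 2*c**2)
y(u(18, 11))/(-78467) = (-59 - 18*(-11 + 11) - 2*324*(-11 + 11)**2)/(-78467) = (-59 - 18*0 - 2*(18*0)**2)*(-1/78467) = (-59 - 1*0 - 2*0**2)*(-1/78467) = (-59 + 0 - 2*0)*(-1/78467) = (-59 + 0 + 0)*(-1/78467) = -59*(-1/78467) = 59/78467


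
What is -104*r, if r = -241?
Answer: 25064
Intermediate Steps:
-104*r = -104*(-241) = 25064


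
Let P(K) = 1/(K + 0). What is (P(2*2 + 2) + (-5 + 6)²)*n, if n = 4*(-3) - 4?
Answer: -56/3 ≈ -18.667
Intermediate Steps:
n = -16 (n = -12 - 4 = -16)
P(K) = 1/K
(P(2*2 + 2) + (-5 + 6)²)*n = (1/(2*2 + 2) + (-5 + 6)²)*(-16) = (1/(4 + 2) + 1²)*(-16) = (1/6 + 1)*(-16) = (⅙ + 1)*(-16) = (7/6)*(-16) = -56/3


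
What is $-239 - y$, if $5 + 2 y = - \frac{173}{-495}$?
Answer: $- \frac{117154}{495} \approx -236.67$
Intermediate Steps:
$y = - \frac{1151}{495}$ ($y = - \frac{5}{2} + \frac{\left(-173\right) \frac{1}{-495}}{2} = - \frac{5}{2} + \frac{\left(-173\right) \left(- \frac{1}{495}\right)}{2} = - \frac{5}{2} + \frac{1}{2} \cdot \frac{173}{495} = - \frac{5}{2} + \frac{173}{990} = - \frac{1151}{495} \approx -2.3253$)
$-239 - y = -239 - - \frac{1151}{495} = -239 + \frac{1151}{495} = - \frac{117154}{495}$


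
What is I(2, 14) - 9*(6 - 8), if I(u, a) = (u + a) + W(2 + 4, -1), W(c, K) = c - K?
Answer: 41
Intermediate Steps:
I(u, a) = 7 + a + u (I(u, a) = (u + a) + ((2 + 4) - 1*(-1)) = (a + u) + (6 + 1) = (a + u) + 7 = 7 + a + u)
I(2, 14) - 9*(6 - 8) = (7 + 14 + 2) - 9*(6 - 8) = 23 - 9*(-2) = 23 - 1*(-18) = 23 + 18 = 41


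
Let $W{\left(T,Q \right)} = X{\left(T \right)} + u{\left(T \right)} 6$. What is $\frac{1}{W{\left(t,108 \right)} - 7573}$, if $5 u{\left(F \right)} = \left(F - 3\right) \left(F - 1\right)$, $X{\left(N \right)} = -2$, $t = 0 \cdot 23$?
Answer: $- \frac{5}{37857} \approx -0.00013208$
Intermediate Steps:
$t = 0$
$u{\left(F \right)} = \frac{\left(-1 + F\right) \left(-3 + F\right)}{5}$ ($u{\left(F \right)} = \frac{\left(F - 3\right) \left(F - 1\right)}{5} = \frac{\left(-3 + F\right) \left(-1 + F\right)}{5} = \frac{\left(-1 + F\right) \left(-3 + F\right)}{5}$)
$W{\left(T,Q \right)} = \frac{8}{5} - \frac{24 T}{5} + \frac{6 T^{2}}{5}$ ($W{\left(T,Q \right)} = -2 + \left(\frac{3}{5} - \frac{4 T}{5} + \frac{T^{2}}{5}\right) 6 = -2 + \left(\frac{18}{5} - \frac{24 T}{5} + \frac{6 T^{2}}{5}\right) = \frac{8}{5} - \frac{24 T}{5} + \frac{6 T^{2}}{5}$)
$\frac{1}{W{\left(t,108 \right)} - 7573} = \frac{1}{\left(\frac{8}{5} - 0 + \frac{6 \cdot 0^{2}}{5}\right) - 7573} = \frac{1}{\left(\frac{8}{5} + 0 + \frac{6}{5} \cdot 0\right) - 7573} = \frac{1}{\left(\frac{8}{5} + 0 + 0\right) - 7573} = \frac{1}{\frac{8}{5} - 7573} = \frac{1}{- \frac{37857}{5}} = - \frac{5}{37857}$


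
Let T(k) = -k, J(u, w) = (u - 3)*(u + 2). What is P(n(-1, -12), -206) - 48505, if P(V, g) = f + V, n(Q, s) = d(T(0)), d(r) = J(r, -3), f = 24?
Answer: -48487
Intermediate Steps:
J(u, w) = (-3 + u)*(2 + u)
d(r) = -6 + r² - r
n(Q, s) = -6 (n(Q, s) = -6 + (-1*0)² - (-1)*0 = -6 + 0² - 1*0 = -6 + 0 + 0 = -6)
P(V, g) = 24 + V
P(n(-1, -12), -206) - 48505 = (24 - 6) - 48505 = 18 - 48505 = -48487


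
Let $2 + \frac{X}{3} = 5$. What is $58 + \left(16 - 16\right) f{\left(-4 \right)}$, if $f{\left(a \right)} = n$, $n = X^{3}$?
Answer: $58$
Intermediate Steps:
$X = 9$ ($X = -6 + 3 \cdot 5 = -6 + 15 = 9$)
$n = 729$ ($n = 9^{3} = 729$)
$f{\left(a \right)} = 729$
$58 + \left(16 - 16\right) f{\left(-4 \right)} = 58 + \left(16 - 16\right) 729 = 58 + 0 \cdot 729 = 58 + 0 = 58$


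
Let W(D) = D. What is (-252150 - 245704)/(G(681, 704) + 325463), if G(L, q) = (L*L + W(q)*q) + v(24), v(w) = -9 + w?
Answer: -497854/1284855 ≈ -0.38748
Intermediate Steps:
G(L, q) = 15 + L**2 + q**2 (G(L, q) = (L*L + q*q) + (-9 + 24) = (L**2 + q**2) + 15 = 15 + L**2 + q**2)
(-252150 - 245704)/(G(681, 704) + 325463) = (-252150 - 245704)/((15 + 681**2 + 704**2) + 325463) = -497854/((15 + 463761 + 495616) + 325463) = -497854/(959392 + 325463) = -497854/1284855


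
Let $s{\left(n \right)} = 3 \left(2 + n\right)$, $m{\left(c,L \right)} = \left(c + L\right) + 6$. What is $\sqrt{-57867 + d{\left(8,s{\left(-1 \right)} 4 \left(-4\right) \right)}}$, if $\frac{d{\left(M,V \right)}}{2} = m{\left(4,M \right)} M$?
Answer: $i \sqrt{57579} \approx 239.96 i$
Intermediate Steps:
$m{\left(c,L \right)} = 6 + L + c$ ($m{\left(c,L \right)} = \left(L + c\right) + 6 = 6 + L + c$)
$s{\left(n \right)} = 6 + 3 n$
$d{\left(M,V \right)} = 2 M \left(10 + M\right)$ ($d{\left(M,V \right)} = 2 \left(6 + M + 4\right) M = 2 \left(10 + M\right) M = 2 M \left(10 + M\right)$)
$\sqrt{-57867 + d{\left(8,s{\left(-1 \right)} 4 \left(-4\right) \right)}} = \sqrt{-57867 + 2 \cdot 8 \left(10 + 8\right)} = \sqrt{-57867 + 2 \cdot 8 \cdot 18} = \sqrt{-57867 + 288} = \sqrt{-57579} = i \sqrt{57579}$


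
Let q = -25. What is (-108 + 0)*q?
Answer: 2700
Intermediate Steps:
(-108 + 0)*q = (-108 + 0)*(-25) = -108*(-25) = 2700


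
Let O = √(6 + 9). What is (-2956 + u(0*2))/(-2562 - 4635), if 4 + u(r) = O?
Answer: 2960/7197 - √15/7197 ≈ 0.41074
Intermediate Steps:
O = √15 ≈ 3.8730
u(r) = -4 + √15
(-2956 + u(0*2))/(-2562 - 4635) = (-2956 + (-4 + √15))/(-2562 - 4635) = (-2960 + √15)/(-7197) = (-2960 + √15)*(-1/7197) = 2960/7197 - √15/7197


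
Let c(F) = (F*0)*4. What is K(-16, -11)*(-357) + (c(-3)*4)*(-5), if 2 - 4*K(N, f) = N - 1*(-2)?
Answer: -1428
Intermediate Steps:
c(F) = 0 (c(F) = 0*4 = 0)
K(N, f) = -N/4 (K(N, f) = ½ - (N - 1*(-2))/4 = ½ - (N + 2)/4 = ½ - (2 + N)/4 = ½ + (-½ - N/4) = -N/4)
K(-16, -11)*(-357) + (c(-3)*4)*(-5) = -¼*(-16)*(-357) + (0*4)*(-5) = 4*(-357) + 0*(-5) = -1428 + 0 = -1428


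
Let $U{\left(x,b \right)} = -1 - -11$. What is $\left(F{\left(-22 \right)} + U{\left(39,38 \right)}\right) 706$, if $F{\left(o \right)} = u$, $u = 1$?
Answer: $7766$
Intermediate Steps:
$U{\left(x,b \right)} = 10$ ($U{\left(x,b \right)} = -1 + 11 = 10$)
$F{\left(o \right)} = 1$
$\left(F{\left(-22 \right)} + U{\left(39,38 \right)}\right) 706 = \left(1 + 10\right) 706 = 11 \cdot 706 = 7766$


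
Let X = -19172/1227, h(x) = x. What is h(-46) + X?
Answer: -75614/1227 ≈ -61.625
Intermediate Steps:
X = -19172/1227 (X = -19172*1/1227 = -19172/1227 ≈ -15.625)
h(-46) + X = -46 - 19172/1227 = -75614/1227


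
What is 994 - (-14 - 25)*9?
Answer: 1345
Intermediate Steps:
994 - (-14 - 25)*9 = 994 - (-39)*9 = 994 - 1*(-351) = 994 + 351 = 1345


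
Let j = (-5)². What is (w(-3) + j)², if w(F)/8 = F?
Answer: 1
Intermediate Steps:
w(F) = 8*F
j = 25
(w(-3) + j)² = (8*(-3) + 25)² = (-24 + 25)² = 1² = 1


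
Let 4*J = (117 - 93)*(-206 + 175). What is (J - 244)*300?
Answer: -129000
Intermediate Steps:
J = -186 (J = ((117 - 93)*(-206 + 175))/4 = (24*(-31))/4 = (¼)*(-744) = -186)
(J - 244)*300 = (-186 - 244)*300 = -430*300 = -129000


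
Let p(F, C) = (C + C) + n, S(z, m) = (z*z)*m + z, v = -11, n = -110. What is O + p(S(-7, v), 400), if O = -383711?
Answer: -383021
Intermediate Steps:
S(z, m) = z + m*z² (S(z, m) = z²*m + z = m*z² + z = z + m*z²)
p(F, C) = -110 + 2*C (p(F, C) = (C + C) - 110 = 2*C - 110 = -110 + 2*C)
O + p(S(-7, v), 400) = -383711 + (-110 + 2*400) = -383711 + (-110 + 800) = -383711 + 690 = -383021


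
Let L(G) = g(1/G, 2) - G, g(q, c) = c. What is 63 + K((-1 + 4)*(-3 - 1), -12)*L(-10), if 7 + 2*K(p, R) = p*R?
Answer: 885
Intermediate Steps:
K(p, R) = -7/2 + R*p/2 (K(p, R) = -7/2 + (p*R)/2 = -7/2 + (R*p)/2 = -7/2 + R*p/2)
L(G) = 2 - G
63 + K((-1 + 4)*(-3 - 1), -12)*L(-10) = 63 + (-7/2 + (½)*(-12)*((-1 + 4)*(-3 - 1)))*(2 - 1*(-10)) = 63 + (-7/2 + (½)*(-12)*(3*(-4)))*(2 + 10) = 63 + (-7/2 + (½)*(-12)*(-12))*12 = 63 + (-7/2 + 72)*12 = 63 + (137/2)*12 = 63 + 822 = 885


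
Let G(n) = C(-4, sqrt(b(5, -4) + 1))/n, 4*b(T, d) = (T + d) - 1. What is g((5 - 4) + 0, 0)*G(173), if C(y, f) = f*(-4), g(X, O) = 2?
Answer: -8/173 ≈ -0.046243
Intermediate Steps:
b(T, d) = -1/4 + T/4 + d/4 (b(T, d) = ((T + d) - 1)/4 = (-1 + T + d)/4 = -1/4 + T/4 + d/4)
C(y, f) = -4*f
G(n) = -4/n (G(n) = (-4*sqrt((-1/4 + (1/4)*5 + (1/4)*(-4)) + 1))/n = (-4*sqrt((-1/4 + 5/4 - 1) + 1))/n = (-4*sqrt(0 + 1))/n = (-4*sqrt(1))/n = (-4*1)/n = -4/n)
g((5 - 4) + 0, 0)*G(173) = 2*(-4/173) = -8/173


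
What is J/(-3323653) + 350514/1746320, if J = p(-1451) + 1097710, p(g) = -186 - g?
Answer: -377087557179/2902080853480 ≈ -0.12994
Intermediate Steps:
J = 1098975 (J = (-186 - 1*(-1451)) + 1097710 = (-186 + 1451) + 1097710 = 1265 + 1097710 = 1098975)
J/(-3323653) + 350514/1746320 = 1098975/(-3323653) + 350514/1746320 = 1098975*(-1/3323653) + 350514*(1/1746320) = -1098975/3323653 + 175257/873160 = -377087557179/2902080853480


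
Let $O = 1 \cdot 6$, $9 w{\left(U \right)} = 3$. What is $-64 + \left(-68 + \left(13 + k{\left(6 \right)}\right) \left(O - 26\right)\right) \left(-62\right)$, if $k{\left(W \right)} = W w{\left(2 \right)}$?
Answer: $22752$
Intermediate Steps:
$w{\left(U \right)} = \frac{1}{3}$ ($w{\left(U \right)} = \frac{1}{9} \cdot 3 = \frac{1}{3}$)
$O = 6$
$k{\left(W \right)} = \frac{W}{3}$ ($k{\left(W \right)} = W \frac{1}{3} = \frac{W}{3}$)
$-64 + \left(-68 + \left(13 + k{\left(6 \right)}\right) \left(O - 26\right)\right) \left(-62\right) = -64 + \left(-68 + \left(13 + \frac{1}{3} \cdot 6\right) \left(6 - 26\right)\right) \left(-62\right) = -64 + \left(-68 + \left(13 + 2\right) \left(-20\right)\right) \left(-62\right) = -64 + \left(-68 + 15 \left(-20\right)\right) \left(-62\right) = -64 + \left(-68 - 300\right) \left(-62\right) = -64 - -22816 = -64 + 22816 = 22752$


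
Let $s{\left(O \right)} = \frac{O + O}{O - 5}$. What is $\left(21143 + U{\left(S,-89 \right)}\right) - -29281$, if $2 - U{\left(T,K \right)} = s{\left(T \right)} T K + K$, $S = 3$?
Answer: $49714$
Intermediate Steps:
$s{\left(O \right)} = \frac{2 O}{-5 + O}$
$U{\left(T,K \right)} = 2 - K - \frac{2 K T^{2}}{-5 + T}$ ($U{\left(T,K \right)} = 2 - \left(\frac{2 T}{-5 + T} T K + K\right) = 2 - \left(\frac{2 T^{2}}{-5 + T} K + K\right) = 2 - \left(\frac{2 K T^{2}}{-5 + T} + K\right) = 2 - \left(K + \frac{2 K T^{2}}{-5 + T}\right) = 2 - K - \frac{2 K T^{2}}{-5 + T}$)
$\left(21143 + U{\left(S,-89 \right)}\right) - -29281 = \left(21143 + \frac{\left(-5 + 3\right) \left(2 - -89\right) - - 178 \cdot 3^{2}}{-5 + 3}\right) - -29281 = \left(21143 + \frac{- 2 \left(2 + 89\right) - \left(-178\right) 9}{-2}\right) + 29281 = \left(21143 - \frac{\left(-2\right) 91 + 1602}{2}\right) + 29281 = \left(21143 - \frac{-182 + 1602}{2}\right) + 29281 = \left(21143 - 710\right) + 29281 = 20433 + 29281 = 49714$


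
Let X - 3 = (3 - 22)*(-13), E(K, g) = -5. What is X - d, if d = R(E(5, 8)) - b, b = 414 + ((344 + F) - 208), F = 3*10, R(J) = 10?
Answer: 820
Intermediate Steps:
F = 30
X = 250 (X = 3 + (3 - 22)*(-13) = 3 - 19*(-13) = 3 + 247 = 250)
b = 580 (b = 414 + ((344 + 30) - 208) = 414 + (374 - 208) = 414 + 166 = 580)
d = -570 (d = 10 - 1*580 = 10 - 580 = -570)
X - d = 250 - 1*(-570) = 250 + 570 = 820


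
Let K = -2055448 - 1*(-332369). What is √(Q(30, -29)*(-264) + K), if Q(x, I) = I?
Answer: I*√1715423 ≈ 1309.7*I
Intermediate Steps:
K = -1723079 (K = -2055448 + 332369 = -1723079)
√(Q(30, -29)*(-264) + K) = √(-29*(-264) - 1723079) = √(7656 - 1723079) = √(-1715423) = I*√1715423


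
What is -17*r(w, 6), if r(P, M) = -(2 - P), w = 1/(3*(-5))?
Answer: 527/15 ≈ 35.133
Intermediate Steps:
w = -1/15 (w = 1/(-15) = -1/15 ≈ -0.066667)
r(P, M) = -2 + P
-17*r(w, 6) = -17*(-2 - 1/15) = -17*(-31/15) = 527/15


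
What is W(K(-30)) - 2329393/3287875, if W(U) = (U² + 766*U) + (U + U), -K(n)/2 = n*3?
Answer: 561040660607/3287875 ≈ 1.7064e+5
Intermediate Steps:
K(n) = -6*n (K(n) = -2*n*3 = -6*n)
W(U) = U² + 768*U (W(U) = (U² + 766*U) + 2*U = U² + 768*U)
W(K(-30)) - 2329393/3287875 = (-6*(-30))*(768 - 6*(-30)) - 2329393/3287875 = 180*(768 + 180) - 2329393/3287875 = 180*948 - 1*2329393/3287875 = 170640 - 2329393/3287875 = 561040660607/3287875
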